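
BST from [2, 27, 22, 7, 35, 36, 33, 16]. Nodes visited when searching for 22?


BST root = 2
Search for 22: compare at each node
Path: [2, 27, 22]


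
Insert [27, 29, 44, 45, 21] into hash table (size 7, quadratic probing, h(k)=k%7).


Insertions: 27->slot 6; 29->slot 1; 44->slot 2; 45->slot 3; 21->slot 0
Table: [21, 29, 44, 45, None, None, 27]


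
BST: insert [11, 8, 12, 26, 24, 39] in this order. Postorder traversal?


Root = 11; build tree by BST insertion.
Postorder traversal: [8, 24, 39, 26, 12, 11]


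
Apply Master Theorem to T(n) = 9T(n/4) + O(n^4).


a=9, b=4, c=4. log_4(9)=1.585 < c=4. Case 3: O(n^c) = O(n^4)
Complexity: O(n^4)


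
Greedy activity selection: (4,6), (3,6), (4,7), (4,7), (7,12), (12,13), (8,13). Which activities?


Greedy: pick earliest-ending, then skip overlaps.
Selected (3 activities): [(4, 6), (7, 12), (12, 13)]


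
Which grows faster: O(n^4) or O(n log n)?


linearithmic grows slower than quartic
O(n log n) is asymptotically smaller; O(n^4) grows faster


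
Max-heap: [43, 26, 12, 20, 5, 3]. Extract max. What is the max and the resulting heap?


Max = 43
Replace root with last, heapify down
Resulting heap: [26, 20, 12, 3, 5]


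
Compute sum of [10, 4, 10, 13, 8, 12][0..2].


Prefix sums: [0, 10, 14, 24, 37, 45, 57]
Sum[0..2] = prefix[3] - prefix[0] = 24 - 0 = 24


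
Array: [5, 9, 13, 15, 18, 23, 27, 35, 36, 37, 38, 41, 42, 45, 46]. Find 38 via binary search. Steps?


Search for 38:
[0,14] mid=7 arr[7]=35
[8,14] mid=11 arr[11]=41
[8,10] mid=9 arr[9]=37
[10,10] mid=10 arr[10]=38
Total: 4 comparisons


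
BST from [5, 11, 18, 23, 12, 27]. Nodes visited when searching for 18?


BST root = 5
Search for 18: compare at each node
Path: [5, 11, 18]


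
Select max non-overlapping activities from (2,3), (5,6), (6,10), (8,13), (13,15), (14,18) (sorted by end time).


Greedy: pick earliest-ending, then skip overlaps.
Selected (4 activities): [(2, 3), (5, 6), (6, 10), (13, 15)]


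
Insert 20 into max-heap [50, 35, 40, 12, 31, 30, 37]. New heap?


Append 20: [50, 35, 40, 12, 31, 30, 37, 20]
Bubble up: swap idx 7(20) with idx 3(12)
Result: [50, 35, 40, 20, 31, 30, 37, 12]


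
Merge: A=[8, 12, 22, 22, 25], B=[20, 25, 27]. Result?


Compare heads, take smaller each step.
Merged: [8, 12, 20, 22, 22, 25, 25, 27]


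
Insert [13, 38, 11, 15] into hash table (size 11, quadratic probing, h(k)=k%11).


Insertions: 13->slot 2; 38->slot 5; 11->slot 0; 15->slot 4
Table: [11, None, 13, None, 15, 38, None, None, None, None, None]


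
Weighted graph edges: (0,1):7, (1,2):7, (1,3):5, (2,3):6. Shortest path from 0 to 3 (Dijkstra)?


Dijkstra from 0:
Distances: {0: 0, 1: 7, 2: 14, 3: 12}
Shortest distance to 3 = 12, path = [0, 1, 3]


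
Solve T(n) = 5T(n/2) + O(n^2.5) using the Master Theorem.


a=5, b=2, c=2.5. log_2(5)=2.322 < c=2.5. Case 3: O(n^c) = O(n^2.500)
Complexity: O(n^2.500)


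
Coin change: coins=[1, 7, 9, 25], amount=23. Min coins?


dp[0]=0; dp[i]=1+min(dp[i-c] for c in coins)
...dp[18]=2, dp[19]=3, dp[20]=4, dp[21]=3, dp[22]=4, dp[23]=3
Minimum coins for 23 = 3


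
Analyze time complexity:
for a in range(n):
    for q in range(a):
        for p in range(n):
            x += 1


Per nesting level: O(n) * O(n) [triangular over a] * O(n) = O(n^3)
Complexity: O(n^3)


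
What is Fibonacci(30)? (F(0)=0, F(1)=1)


F(n)=F(n-1)+F(n-2)
...F(28)=317811, F(29)=514229, F(30)=832040


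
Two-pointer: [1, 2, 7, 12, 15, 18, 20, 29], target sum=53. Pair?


Two pointers: lo=0, hi=7
No pair sums to 53


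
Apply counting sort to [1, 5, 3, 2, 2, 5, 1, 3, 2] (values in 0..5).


Count array: [0, 2, 3, 2, 0, 2]
Reconstruct: [1, 1, 2, 2, 2, 3, 3, 5, 5]


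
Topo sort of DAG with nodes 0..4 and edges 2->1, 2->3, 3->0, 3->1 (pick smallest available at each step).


Kahn's algorithm, process smallest node first
Order: [2, 3, 0, 1, 4]


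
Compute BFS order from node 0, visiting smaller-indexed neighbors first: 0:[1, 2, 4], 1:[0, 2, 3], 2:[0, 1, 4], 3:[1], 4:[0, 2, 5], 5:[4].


BFS queue: start with [0]
Visit order: [0, 1, 2, 4, 3, 5]


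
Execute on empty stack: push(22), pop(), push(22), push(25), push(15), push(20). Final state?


push(22) -> [22]
pop() returns 22 -> []
push(22) -> [22]
push(25) -> [22, 25]
push(15) -> [22, 25, 15]
push(20) -> [22, 25, 15, 20]
Final stack (bottom to top): [22, 25, 15, 20]


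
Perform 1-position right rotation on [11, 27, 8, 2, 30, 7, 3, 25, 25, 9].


Right rotate by 1: [9, 11, 27, 8, 2, 30, 7, 3, 25, 25]


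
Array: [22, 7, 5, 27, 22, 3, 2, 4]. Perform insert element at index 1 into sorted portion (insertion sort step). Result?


After one pass: [7, 22, 5, 27, 22, 3, 2, 4]


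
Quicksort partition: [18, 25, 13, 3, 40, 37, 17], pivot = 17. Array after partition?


Elements <= 17 go left of pivot.
Result: [13, 3, 17, 25, 40, 37, 18], pivot at index 2


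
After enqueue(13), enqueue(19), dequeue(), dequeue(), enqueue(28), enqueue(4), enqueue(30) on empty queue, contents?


enqueue(13) -> [13]
enqueue(19) -> [13, 19]
dequeue() returns 13 -> [19]
dequeue() returns 19 -> []
enqueue(28) -> [28]
enqueue(4) -> [28, 4]
enqueue(30) -> [28, 4, 30]
Final queue (front to back): [28, 4, 30]


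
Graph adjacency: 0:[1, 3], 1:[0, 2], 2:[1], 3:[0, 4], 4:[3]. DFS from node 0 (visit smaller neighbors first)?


DFS stack-based: start with [0]
Visit order: [0, 1, 2, 3, 4]


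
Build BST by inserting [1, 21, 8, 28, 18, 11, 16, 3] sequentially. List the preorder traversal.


Root = 1; build tree by BST insertion.
Preorder traversal: [1, 21, 8, 3, 18, 11, 16, 28]


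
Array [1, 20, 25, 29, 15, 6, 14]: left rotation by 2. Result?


Left rotate by 2: [25, 29, 15, 6, 14, 1, 20]


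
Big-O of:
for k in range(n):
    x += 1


Per nesting level: O(n) = O(n)
Complexity: O(n)


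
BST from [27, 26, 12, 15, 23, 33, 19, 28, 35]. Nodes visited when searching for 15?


BST root = 27
Search for 15: compare at each node
Path: [27, 26, 12, 15]


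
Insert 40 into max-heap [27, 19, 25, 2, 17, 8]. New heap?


Append 40: [27, 19, 25, 2, 17, 8, 40]
Bubble up: swap idx 6(40) with idx 2(25); swap idx 2(40) with idx 0(27)
Result: [40, 19, 27, 2, 17, 8, 25]


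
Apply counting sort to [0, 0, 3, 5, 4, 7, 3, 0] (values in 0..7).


Count array: [3, 0, 0, 2, 1, 1, 0, 1]
Reconstruct: [0, 0, 0, 3, 3, 4, 5, 7]


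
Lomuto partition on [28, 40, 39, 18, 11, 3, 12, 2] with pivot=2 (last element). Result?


Elements <= 2 go left of pivot.
Result: [2, 40, 39, 18, 11, 3, 12, 28], pivot at index 0


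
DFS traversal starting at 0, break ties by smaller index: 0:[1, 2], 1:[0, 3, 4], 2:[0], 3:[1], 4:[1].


DFS stack-based: start with [0]
Visit order: [0, 1, 3, 4, 2]


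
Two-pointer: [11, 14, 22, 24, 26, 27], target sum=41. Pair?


Two pointers: lo=0, hi=5
Found pair: (14, 27) summing to 41


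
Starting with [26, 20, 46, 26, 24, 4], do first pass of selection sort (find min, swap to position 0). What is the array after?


After one pass: [4, 20, 46, 26, 24, 26]


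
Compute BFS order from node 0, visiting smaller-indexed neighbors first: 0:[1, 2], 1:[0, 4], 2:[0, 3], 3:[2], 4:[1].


BFS queue: start with [0]
Visit order: [0, 1, 2, 4, 3]


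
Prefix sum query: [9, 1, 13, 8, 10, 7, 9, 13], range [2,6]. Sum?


Prefix sums: [0, 9, 10, 23, 31, 41, 48, 57, 70]
Sum[2..6] = prefix[7] - prefix[2] = 57 - 10 = 47


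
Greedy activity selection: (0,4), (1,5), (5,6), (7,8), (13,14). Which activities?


Greedy: pick earliest-ending, then skip overlaps.
Selected (4 activities): [(0, 4), (5, 6), (7, 8), (13, 14)]


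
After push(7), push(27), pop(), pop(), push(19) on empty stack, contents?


push(7) -> [7]
push(27) -> [7, 27]
pop() returns 27 -> [7]
pop() returns 7 -> []
push(19) -> [19]
Final stack (bottom to top): [19]


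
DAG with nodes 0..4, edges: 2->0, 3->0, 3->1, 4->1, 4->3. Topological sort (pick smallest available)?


Kahn's algorithm, process smallest node first
Order: [2, 4, 3, 0, 1]


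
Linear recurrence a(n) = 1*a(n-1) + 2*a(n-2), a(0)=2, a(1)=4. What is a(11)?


Build bottom-up:
...a(9)=1024, a(10)=2048, a(11)=1*2048+2*1024=4096


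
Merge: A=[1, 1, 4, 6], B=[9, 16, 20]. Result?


Compare heads, take smaller each step.
Merged: [1, 1, 4, 6, 9, 16, 20]


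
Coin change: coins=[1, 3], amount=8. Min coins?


dp[0]=0; dp[i]=1+min(dp[i-c] for c in coins)
...dp[3]=1, dp[4]=2, dp[5]=3, dp[6]=2, dp[7]=3, dp[8]=4
Minimum coins for 8 = 4


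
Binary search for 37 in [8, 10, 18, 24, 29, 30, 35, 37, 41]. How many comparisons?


Search for 37:
[0,8] mid=4 arr[4]=29
[5,8] mid=6 arr[6]=35
[7,8] mid=7 arr[7]=37
Total: 3 comparisons


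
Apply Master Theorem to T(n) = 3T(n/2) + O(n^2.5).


a=3, b=2, c=2.5. log_2(3)=1.585 < c=2.5. Case 3: O(n^c) = O(n^2.500)
Complexity: O(n^2.500)


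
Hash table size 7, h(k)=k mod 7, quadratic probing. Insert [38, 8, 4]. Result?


Insertions: 38->slot 3; 8->slot 1; 4->slot 4
Table: [None, 8, None, 38, 4, None, None]


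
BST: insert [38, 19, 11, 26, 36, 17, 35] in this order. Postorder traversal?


Root = 38; build tree by BST insertion.
Postorder traversal: [17, 11, 35, 36, 26, 19, 38]


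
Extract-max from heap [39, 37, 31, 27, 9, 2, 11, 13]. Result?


Max = 39
Replace root with last, heapify down
Resulting heap: [37, 27, 31, 13, 9, 2, 11]


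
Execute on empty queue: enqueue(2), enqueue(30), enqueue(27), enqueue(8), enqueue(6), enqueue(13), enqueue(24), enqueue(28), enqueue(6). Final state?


enqueue(2) -> [2]
enqueue(30) -> [2, 30]
enqueue(27) -> [2, 30, 27]
enqueue(8) -> [2, 30, 27, 8]
enqueue(6) -> [2, 30, 27, 8, 6]
enqueue(13) -> [2, 30, 27, 8, 6, 13]
enqueue(24) -> [2, 30, 27, 8, 6, 13, 24]
enqueue(28) -> [2, 30, 27, 8, 6, 13, 24, 28]
enqueue(6) -> [2, 30, 27, 8, 6, 13, 24, 28, 6]
Final queue (front to back): [2, 30, 27, 8, 6, 13, 24, 28, 6]


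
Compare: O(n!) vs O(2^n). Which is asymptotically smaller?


exponential grows slower than factorial
O(2^n) is asymptotically smaller; O(n!) grows faster


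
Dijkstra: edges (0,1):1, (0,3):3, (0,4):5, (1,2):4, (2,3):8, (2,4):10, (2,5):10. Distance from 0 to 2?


Dijkstra from 0:
Distances: {0: 0, 1: 1, 2: 5, 3: 3, 4: 5, 5: 15}
Shortest distance to 2 = 5, path = [0, 1, 2]


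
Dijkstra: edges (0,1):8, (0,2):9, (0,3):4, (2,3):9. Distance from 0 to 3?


Dijkstra from 0:
Distances: {0: 0, 1: 8, 2: 9, 3: 4}
Shortest distance to 3 = 4, path = [0, 3]


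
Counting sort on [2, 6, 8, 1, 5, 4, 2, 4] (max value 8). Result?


Count array: [0, 1, 2, 0, 2, 1, 1, 0, 1]
Reconstruct: [1, 2, 2, 4, 4, 5, 6, 8]


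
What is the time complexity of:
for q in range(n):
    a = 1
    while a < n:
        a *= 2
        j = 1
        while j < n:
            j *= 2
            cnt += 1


Per nesting level: O(n) * O(log n) * O(log n) = O(n (log n)^2)
Complexity: O(n (log n)^2)


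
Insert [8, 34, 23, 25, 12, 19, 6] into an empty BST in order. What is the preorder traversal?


Root = 8; build tree by BST insertion.
Preorder traversal: [8, 6, 34, 23, 12, 19, 25]


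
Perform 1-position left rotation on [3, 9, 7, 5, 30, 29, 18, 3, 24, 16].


Left rotate by 1: [9, 7, 5, 30, 29, 18, 3, 24, 16, 3]


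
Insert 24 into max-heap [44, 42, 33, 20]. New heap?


Append 24: [44, 42, 33, 20, 24]
Bubble up: no swaps needed
Result: [44, 42, 33, 20, 24]


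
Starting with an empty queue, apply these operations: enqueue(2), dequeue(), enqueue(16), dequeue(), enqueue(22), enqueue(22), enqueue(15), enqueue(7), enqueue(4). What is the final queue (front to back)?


enqueue(2) -> [2]
dequeue() returns 2 -> []
enqueue(16) -> [16]
dequeue() returns 16 -> []
enqueue(22) -> [22]
enqueue(22) -> [22, 22]
enqueue(15) -> [22, 22, 15]
enqueue(7) -> [22, 22, 15, 7]
enqueue(4) -> [22, 22, 15, 7, 4]
Final queue (front to back): [22, 22, 15, 7, 4]


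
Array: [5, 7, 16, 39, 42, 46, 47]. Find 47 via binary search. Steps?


Search for 47:
[0,6] mid=3 arr[3]=39
[4,6] mid=5 arr[5]=46
[6,6] mid=6 arr[6]=47
Total: 3 comparisons


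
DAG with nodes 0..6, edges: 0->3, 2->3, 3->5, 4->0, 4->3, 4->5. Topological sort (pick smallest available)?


Kahn's algorithm, process smallest node first
Order: [1, 2, 4, 0, 3, 5, 6]


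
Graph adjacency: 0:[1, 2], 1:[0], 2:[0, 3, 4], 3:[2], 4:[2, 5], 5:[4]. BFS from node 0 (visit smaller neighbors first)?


BFS queue: start with [0]
Visit order: [0, 1, 2, 3, 4, 5]


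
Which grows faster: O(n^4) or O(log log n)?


double-logarithmic grows slower than quartic
O(log log n) is asymptotically smaller; O(n^4) grows faster


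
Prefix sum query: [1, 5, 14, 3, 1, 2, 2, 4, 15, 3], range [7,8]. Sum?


Prefix sums: [0, 1, 6, 20, 23, 24, 26, 28, 32, 47, 50]
Sum[7..8] = prefix[9] - prefix[7] = 47 - 28 = 19


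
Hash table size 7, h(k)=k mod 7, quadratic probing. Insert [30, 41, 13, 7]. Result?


Insertions: 30->slot 2; 41->slot 6; 13->slot 0; 7->slot 1
Table: [13, 7, 30, None, None, None, 41]


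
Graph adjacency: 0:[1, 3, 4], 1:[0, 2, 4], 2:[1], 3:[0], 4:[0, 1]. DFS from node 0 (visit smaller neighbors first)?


DFS stack-based: start with [0]
Visit order: [0, 1, 2, 4, 3]


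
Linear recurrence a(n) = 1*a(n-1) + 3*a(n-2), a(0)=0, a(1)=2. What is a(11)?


Build bottom-up:
...a(9)=1016, a(10)=2318, a(11)=1*2318+3*1016=5366


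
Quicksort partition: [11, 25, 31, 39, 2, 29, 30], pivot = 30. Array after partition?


Elements <= 30 go left of pivot.
Result: [11, 25, 2, 29, 30, 39, 31], pivot at index 4


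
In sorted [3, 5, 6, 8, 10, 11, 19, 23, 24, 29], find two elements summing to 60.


Two pointers: lo=0, hi=9
No pair sums to 60


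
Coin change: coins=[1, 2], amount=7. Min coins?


dp[0]=0; dp[i]=1+min(dp[i-c] for c in coins)
...dp[2]=1, dp[3]=2, dp[4]=2, dp[5]=3, dp[6]=3, dp[7]=4
Minimum coins for 7 = 4


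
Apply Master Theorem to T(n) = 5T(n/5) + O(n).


a=5, b=5, c=1. log_5(5)=1 = c=1. Case 2: O(n^c log n) = O(n log n)
Complexity: O(n log n)


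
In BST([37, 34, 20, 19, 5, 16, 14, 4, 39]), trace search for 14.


BST root = 37
Search for 14: compare at each node
Path: [37, 34, 20, 19, 5, 16, 14]


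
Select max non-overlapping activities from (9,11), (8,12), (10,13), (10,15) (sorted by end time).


Greedy: pick earliest-ending, then skip overlaps.
Selected (1 activities): [(9, 11)]


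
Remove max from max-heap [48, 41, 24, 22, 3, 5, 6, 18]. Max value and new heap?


Max = 48
Replace root with last, heapify down
Resulting heap: [41, 22, 24, 18, 3, 5, 6]


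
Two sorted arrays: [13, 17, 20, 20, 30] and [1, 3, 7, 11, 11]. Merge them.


Compare heads, take smaller each step.
Merged: [1, 3, 7, 11, 11, 13, 17, 20, 20, 30]


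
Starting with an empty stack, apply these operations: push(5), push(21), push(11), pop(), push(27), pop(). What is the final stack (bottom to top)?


push(5) -> [5]
push(21) -> [5, 21]
push(11) -> [5, 21, 11]
pop() returns 11 -> [5, 21]
push(27) -> [5, 21, 27]
pop() returns 27 -> [5, 21]
Final stack (bottom to top): [5, 21]


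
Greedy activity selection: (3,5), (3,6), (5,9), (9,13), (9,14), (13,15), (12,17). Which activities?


Greedy: pick earliest-ending, then skip overlaps.
Selected (4 activities): [(3, 5), (5, 9), (9, 13), (13, 15)]


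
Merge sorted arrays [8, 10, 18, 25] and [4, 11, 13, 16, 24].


Compare heads, take smaller each step.
Merged: [4, 8, 10, 11, 13, 16, 18, 24, 25]


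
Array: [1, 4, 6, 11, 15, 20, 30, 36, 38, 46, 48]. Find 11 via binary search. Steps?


Search for 11:
[0,10] mid=5 arr[5]=20
[0,4] mid=2 arr[2]=6
[3,4] mid=3 arr[3]=11
Total: 3 comparisons


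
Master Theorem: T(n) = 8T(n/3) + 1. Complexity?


a=8, b=3, c=0. log_3(8)=1.893 > c=0. Case 1: O(n^log_b(a)) = O(n^1.893)
Complexity: O(n^1.893)


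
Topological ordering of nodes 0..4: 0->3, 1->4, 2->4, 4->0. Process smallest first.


Kahn's algorithm, process smallest node first
Order: [1, 2, 4, 0, 3]


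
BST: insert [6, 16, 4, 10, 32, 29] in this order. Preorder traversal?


Root = 6; build tree by BST insertion.
Preorder traversal: [6, 4, 16, 10, 32, 29]


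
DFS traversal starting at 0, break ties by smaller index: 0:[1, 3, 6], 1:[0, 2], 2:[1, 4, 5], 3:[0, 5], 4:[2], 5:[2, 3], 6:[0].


DFS stack-based: start with [0]
Visit order: [0, 1, 2, 4, 5, 3, 6]


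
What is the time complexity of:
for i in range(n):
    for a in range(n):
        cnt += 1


Per nesting level: O(n) * O(n) = O(n^2)
Complexity: O(n^2)


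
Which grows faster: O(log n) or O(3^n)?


logarithmic grows slower than exponential (base 3)
O(log n) is asymptotically smaller; O(3^n) grows faster


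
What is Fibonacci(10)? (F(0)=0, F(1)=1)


F(n)=F(n-1)+F(n-2)
...F(8)=21, F(9)=34, F(10)=55


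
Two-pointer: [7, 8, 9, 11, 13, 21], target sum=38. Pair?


Two pointers: lo=0, hi=5
No pair sums to 38


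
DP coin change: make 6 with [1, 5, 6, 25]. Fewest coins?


dp[0]=0; dp[i]=1+min(dp[i-c] for c in coins)
...dp[1]=1, dp[2]=2, dp[3]=3, dp[4]=4, dp[5]=1, dp[6]=1
Minimum coins for 6 = 1


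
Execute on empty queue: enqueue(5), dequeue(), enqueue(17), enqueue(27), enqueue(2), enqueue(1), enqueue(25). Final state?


enqueue(5) -> [5]
dequeue() returns 5 -> []
enqueue(17) -> [17]
enqueue(27) -> [17, 27]
enqueue(2) -> [17, 27, 2]
enqueue(1) -> [17, 27, 2, 1]
enqueue(25) -> [17, 27, 2, 1, 25]
Final queue (front to back): [17, 27, 2, 1, 25]


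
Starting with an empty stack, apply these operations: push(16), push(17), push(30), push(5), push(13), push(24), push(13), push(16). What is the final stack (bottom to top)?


push(16) -> [16]
push(17) -> [16, 17]
push(30) -> [16, 17, 30]
push(5) -> [16, 17, 30, 5]
push(13) -> [16, 17, 30, 5, 13]
push(24) -> [16, 17, 30, 5, 13, 24]
push(13) -> [16, 17, 30, 5, 13, 24, 13]
push(16) -> [16, 17, 30, 5, 13, 24, 13, 16]
Final stack (bottom to top): [16, 17, 30, 5, 13, 24, 13, 16]


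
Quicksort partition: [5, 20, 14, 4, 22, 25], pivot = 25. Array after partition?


Elements <= 25 go left of pivot.
Result: [5, 20, 14, 4, 22, 25], pivot at index 5


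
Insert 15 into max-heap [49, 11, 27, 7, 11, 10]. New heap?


Append 15: [49, 11, 27, 7, 11, 10, 15]
Bubble up: no swaps needed
Result: [49, 11, 27, 7, 11, 10, 15]


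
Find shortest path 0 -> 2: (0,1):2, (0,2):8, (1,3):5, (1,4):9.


Dijkstra from 0:
Distances: {0: 0, 1: 2, 2: 8, 3: 7, 4: 11}
Shortest distance to 2 = 8, path = [0, 2]


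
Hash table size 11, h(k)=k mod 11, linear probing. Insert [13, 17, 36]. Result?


Insertions: 13->slot 2; 17->slot 6; 36->slot 3
Table: [None, None, 13, 36, None, None, 17, None, None, None, None]


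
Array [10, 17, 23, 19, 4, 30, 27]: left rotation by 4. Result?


Left rotate by 4: [4, 30, 27, 10, 17, 23, 19]


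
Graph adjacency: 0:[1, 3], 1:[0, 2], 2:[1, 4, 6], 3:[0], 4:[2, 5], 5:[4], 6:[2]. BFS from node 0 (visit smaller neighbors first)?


BFS queue: start with [0]
Visit order: [0, 1, 3, 2, 4, 6, 5]


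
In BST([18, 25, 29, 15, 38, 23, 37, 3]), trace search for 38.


BST root = 18
Search for 38: compare at each node
Path: [18, 25, 29, 38]


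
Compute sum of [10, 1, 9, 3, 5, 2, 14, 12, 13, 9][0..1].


Prefix sums: [0, 10, 11, 20, 23, 28, 30, 44, 56, 69, 78]
Sum[0..1] = prefix[2] - prefix[0] = 11 - 0 = 11


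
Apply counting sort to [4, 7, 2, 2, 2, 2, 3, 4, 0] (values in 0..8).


Count array: [1, 0, 4, 1, 2, 0, 0, 1, 0]
Reconstruct: [0, 2, 2, 2, 2, 3, 4, 4, 7]


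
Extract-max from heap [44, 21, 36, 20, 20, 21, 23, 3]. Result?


Max = 44
Replace root with last, heapify down
Resulting heap: [36, 21, 23, 20, 20, 21, 3]


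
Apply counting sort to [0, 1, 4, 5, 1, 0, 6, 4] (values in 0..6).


Count array: [2, 2, 0, 0, 2, 1, 1]
Reconstruct: [0, 0, 1, 1, 4, 4, 5, 6]


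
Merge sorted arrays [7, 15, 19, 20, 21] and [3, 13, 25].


Compare heads, take smaller each step.
Merged: [3, 7, 13, 15, 19, 20, 21, 25]


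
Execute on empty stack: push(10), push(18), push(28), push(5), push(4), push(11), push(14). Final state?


push(10) -> [10]
push(18) -> [10, 18]
push(28) -> [10, 18, 28]
push(5) -> [10, 18, 28, 5]
push(4) -> [10, 18, 28, 5, 4]
push(11) -> [10, 18, 28, 5, 4, 11]
push(14) -> [10, 18, 28, 5, 4, 11, 14]
Final stack (bottom to top): [10, 18, 28, 5, 4, 11, 14]


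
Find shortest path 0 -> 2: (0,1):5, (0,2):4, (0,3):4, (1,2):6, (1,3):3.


Dijkstra from 0:
Distances: {0: 0, 1: 5, 2: 4, 3: 4}
Shortest distance to 2 = 4, path = [0, 2]


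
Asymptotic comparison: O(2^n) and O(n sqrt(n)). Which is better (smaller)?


n^1.5 grows slower than exponential
O(n sqrt(n)) is asymptotically smaller; O(2^n) grows faster


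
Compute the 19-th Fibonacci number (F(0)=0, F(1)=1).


F(n)=F(n-1)+F(n-2)
...F(17)=1597, F(18)=2584, F(19)=4181


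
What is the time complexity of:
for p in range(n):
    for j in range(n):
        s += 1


Per nesting level: O(n) * O(n) = O(n^2)
Complexity: O(n^2)


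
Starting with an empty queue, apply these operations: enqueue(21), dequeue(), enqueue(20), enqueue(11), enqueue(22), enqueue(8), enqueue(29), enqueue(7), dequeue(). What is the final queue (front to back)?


enqueue(21) -> [21]
dequeue() returns 21 -> []
enqueue(20) -> [20]
enqueue(11) -> [20, 11]
enqueue(22) -> [20, 11, 22]
enqueue(8) -> [20, 11, 22, 8]
enqueue(29) -> [20, 11, 22, 8, 29]
enqueue(7) -> [20, 11, 22, 8, 29, 7]
dequeue() returns 20 -> [11, 22, 8, 29, 7]
Final queue (front to back): [11, 22, 8, 29, 7]


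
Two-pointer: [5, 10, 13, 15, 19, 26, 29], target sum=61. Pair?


Two pointers: lo=0, hi=6
No pair sums to 61


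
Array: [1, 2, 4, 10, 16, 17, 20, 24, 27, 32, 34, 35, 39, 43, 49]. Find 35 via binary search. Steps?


Search for 35:
[0,14] mid=7 arr[7]=24
[8,14] mid=11 arr[11]=35
Total: 2 comparisons


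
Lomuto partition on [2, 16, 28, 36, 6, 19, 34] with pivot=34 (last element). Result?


Elements <= 34 go left of pivot.
Result: [2, 16, 28, 6, 19, 34, 36], pivot at index 5


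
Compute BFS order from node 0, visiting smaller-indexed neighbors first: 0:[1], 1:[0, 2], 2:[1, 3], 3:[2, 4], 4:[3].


BFS queue: start with [0]
Visit order: [0, 1, 2, 3, 4]


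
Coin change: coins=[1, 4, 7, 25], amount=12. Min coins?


dp[0]=0; dp[i]=1+min(dp[i-c] for c in coins)
...dp[7]=1, dp[8]=2, dp[9]=3, dp[10]=4, dp[11]=2, dp[12]=3
Minimum coins for 12 = 3


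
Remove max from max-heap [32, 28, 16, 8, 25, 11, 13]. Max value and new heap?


Max = 32
Replace root with last, heapify down
Resulting heap: [28, 25, 16, 8, 13, 11]


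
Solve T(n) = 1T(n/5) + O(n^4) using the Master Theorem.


a=1, b=5, c=4. log_5(1)=0 < c=4. Case 3: O(n^c) = O(n^4)
Complexity: O(n^4)


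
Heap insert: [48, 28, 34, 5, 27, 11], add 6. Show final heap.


Append 6: [48, 28, 34, 5, 27, 11, 6]
Bubble up: no swaps needed
Result: [48, 28, 34, 5, 27, 11, 6]


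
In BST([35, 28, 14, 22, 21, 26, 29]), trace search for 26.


BST root = 35
Search for 26: compare at each node
Path: [35, 28, 14, 22, 26]


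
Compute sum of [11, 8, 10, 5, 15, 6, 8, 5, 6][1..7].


Prefix sums: [0, 11, 19, 29, 34, 49, 55, 63, 68, 74]
Sum[1..7] = prefix[8] - prefix[1] = 68 - 11 = 57


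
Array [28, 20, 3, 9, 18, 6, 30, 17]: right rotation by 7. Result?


Right rotate by 7: [20, 3, 9, 18, 6, 30, 17, 28]


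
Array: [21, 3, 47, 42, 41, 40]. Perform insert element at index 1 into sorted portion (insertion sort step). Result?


After one pass: [3, 21, 47, 42, 41, 40]


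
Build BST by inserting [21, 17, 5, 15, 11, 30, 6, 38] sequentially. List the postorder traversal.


Root = 21; build tree by BST insertion.
Postorder traversal: [6, 11, 15, 5, 17, 38, 30, 21]


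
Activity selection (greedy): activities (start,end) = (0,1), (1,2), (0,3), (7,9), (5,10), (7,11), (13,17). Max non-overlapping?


Greedy: pick earliest-ending, then skip overlaps.
Selected (4 activities): [(0, 1), (1, 2), (7, 9), (13, 17)]


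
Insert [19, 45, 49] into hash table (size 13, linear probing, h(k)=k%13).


Insertions: 19->slot 6; 45->slot 7; 49->slot 10
Table: [None, None, None, None, None, None, 19, 45, None, None, 49, None, None]


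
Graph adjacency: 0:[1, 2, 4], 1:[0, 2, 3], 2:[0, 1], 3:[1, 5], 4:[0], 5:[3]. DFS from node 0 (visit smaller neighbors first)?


DFS stack-based: start with [0]
Visit order: [0, 1, 2, 3, 5, 4]


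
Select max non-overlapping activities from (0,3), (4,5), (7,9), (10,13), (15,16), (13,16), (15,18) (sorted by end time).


Greedy: pick earliest-ending, then skip overlaps.
Selected (5 activities): [(0, 3), (4, 5), (7, 9), (10, 13), (15, 16)]


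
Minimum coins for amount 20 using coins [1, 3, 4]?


dp[0]=0; dp[i]=1+min(dp[i-c] for c in coins)
...dp[15]=4, dp[16]=4, dp[17]=5, dp[18]=5, dp[19]=5, dp[20]=5
Minimum coins for 20 = 5


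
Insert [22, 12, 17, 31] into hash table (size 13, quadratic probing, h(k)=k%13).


Insertions: 22->slot 9; 12->slot 12; 17->slot 4; 31->slot 5
Table: [None, None, None, None, 17, 31, None, None, None, 22, None, None, 12]


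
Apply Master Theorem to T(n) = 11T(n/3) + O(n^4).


a=11, b=3, c=4. log_3(11)=2.183 < c=4. Case 3: O(n^c) = O(n^4)
Complexity: O(n^4)


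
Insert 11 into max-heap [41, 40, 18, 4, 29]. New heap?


Append 11: [41, 40, 18, 4, 29, 11]
Bubble up: no swaps needed
Result: [41, 40, 18, 4, 29, 11]


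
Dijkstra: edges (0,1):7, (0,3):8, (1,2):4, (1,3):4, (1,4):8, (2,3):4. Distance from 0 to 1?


Dijkstra from 0:
Distances: {0: 0, 1: 7, 2: 11, 3: 8, 4: 15}
Shortest distance to 1 = 7, path = [0, 1]


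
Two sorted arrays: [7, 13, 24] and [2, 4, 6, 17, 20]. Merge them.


Compare heads, take smaller each step.
Merged: [2, 4, 6, 7, 13, 17, 20, 24]


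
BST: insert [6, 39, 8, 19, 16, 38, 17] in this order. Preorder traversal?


Root = 6; build tree by BST insertion.
Preorder traversal: [6, 39, 8, 19, 16, 17, 38]


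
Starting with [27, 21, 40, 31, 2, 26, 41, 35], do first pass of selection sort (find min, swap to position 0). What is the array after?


After one pass: [2, 21, 40, 31, 27, 26, 41, 35]


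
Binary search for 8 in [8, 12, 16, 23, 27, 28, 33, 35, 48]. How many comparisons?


Search for 8:
[0,8] mid=4 arr[4]=27
[0,3] mid=1 arr[1]=12
[0,0] mid=0 arr[0]=8
Total: 3 comparisons


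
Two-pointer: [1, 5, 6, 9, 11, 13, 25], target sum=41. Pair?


Two pointers: lo=0, hi=6
No pair sums to 41


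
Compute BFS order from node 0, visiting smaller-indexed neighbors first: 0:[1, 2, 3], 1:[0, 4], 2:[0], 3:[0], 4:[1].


BFS queue: start with [0]
Visit order: [0, 1, 2, 3, 4]


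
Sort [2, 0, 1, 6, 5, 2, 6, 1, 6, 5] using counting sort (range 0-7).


Count array: [1, 2, 2, 0, 0, 2, 3, 0]
Reconstruct: [0, 1, 1, 2, 2, 5, 5, 6, 6, 6]


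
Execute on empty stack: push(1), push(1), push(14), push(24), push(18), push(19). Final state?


push(1) -> [1]
push(1) -> [1, 1]
push(14) -> [1, 1, 14]
push(24) -> [1, 1, 14, 24]
push(18) -> [1, 1, 14, 24, 18]
push(19) -> [1, 1, 14, 24, 18, 19]
Final stack (bottom to top): [1, 1, 14, 24, 18, 19]


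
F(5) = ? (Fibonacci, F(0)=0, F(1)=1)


F(n)=F(n-1)+F(n-2)
...F(3)=2, F(4)=3, F(5)=5


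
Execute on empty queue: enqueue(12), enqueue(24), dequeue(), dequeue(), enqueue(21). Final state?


enqueue(12) -> [12]
enqueue(24) -> [12, 24]
dequeue() returns 12 -> [24]
dequeue() returns 24 -> []
enqueue(21) -> [21]
Final queue (front to back): [21]


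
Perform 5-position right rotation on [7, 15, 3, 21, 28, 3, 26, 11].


Right rotate by 5: [21, 28, 3, 26, 11, 7, 15, 3]


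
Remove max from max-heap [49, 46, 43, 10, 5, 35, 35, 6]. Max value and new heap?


Max = 49
Replace root with last, heapify down
Resulting heap: [46, 10, 43, 6, 5, 35, 35]


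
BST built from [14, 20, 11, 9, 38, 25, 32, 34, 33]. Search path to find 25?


BST root = 14
Search for 25: compare at each node
Path: [14, 20, 38, 25]


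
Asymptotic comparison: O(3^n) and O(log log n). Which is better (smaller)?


double-logarithmic grows slower than exponential (base 3)
O(log log n) is asymptotically smaller; O(3^n) grows faster


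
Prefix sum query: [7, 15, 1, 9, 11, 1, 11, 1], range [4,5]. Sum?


Prefix sums: [0, 7, 22, 23, 32, 43, 44, 55, 56]
Sum[4..5] = prefix[6] - prefix[4] = 44 - 32 = 12


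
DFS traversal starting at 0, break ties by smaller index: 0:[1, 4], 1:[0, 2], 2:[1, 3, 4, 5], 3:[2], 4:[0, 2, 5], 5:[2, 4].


DFS stack-based: start with [0]
Visit order: [0, 1, 2, 3, 4, 5]


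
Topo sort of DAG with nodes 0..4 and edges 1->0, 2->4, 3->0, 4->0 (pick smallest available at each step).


Kahn's algorithm, process smallest node first
Order: [1, 2, 3, 4, 0]


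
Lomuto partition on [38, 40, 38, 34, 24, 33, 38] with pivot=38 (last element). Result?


Elements <= 38 go left of pivot.
Result: [38, 38, 34, 24, 33, 38, 40], pivot at index 5


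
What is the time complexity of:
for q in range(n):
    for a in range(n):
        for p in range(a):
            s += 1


Per nesting level: O(n) * O(n) * O(n) [triangular over a] = O(n^3)
Complexity: O(n^3)


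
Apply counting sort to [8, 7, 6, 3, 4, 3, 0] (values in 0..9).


Count array: [1, 0, 0, 2, 1, 0, 1, 1, 1, 0]
Reconstruct: [0, 3, 3, 4, 6, 7, 8]


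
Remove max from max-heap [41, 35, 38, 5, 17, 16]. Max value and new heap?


Max = 41
Replace root with last, heapify down
Resulting heap: [38, 35, 16, 5, 17]


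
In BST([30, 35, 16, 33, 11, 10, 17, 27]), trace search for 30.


BST root = 30
Search for 30: compare at each node
Path: [30]


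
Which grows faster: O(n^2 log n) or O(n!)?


n^2 log n grows slower than factorial
O(n^2 log n) is asymptotically smaller; O(n!) grows faster


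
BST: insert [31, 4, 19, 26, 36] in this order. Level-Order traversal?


Root = 31; build tree by BST insertion.
Level-Order traversal: [31, 4, 36, 19, 26]


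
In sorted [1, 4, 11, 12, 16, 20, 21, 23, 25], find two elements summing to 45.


Two pointers: lo=0, hi=8
Found pair: (20, 25) summing to 45


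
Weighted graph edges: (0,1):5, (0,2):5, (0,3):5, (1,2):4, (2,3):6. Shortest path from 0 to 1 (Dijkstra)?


Dijkstra from 0:
Distances: {0: 0, 1: 5, 2: 5, 3: 5}
Shortest distance to 1 = 5, path = [0, 1]


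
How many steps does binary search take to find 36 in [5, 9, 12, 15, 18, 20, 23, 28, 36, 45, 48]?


Search for 36:
[0,10] mid=5 arr[5]=20
[6,10] mid=8 arr[8]=36
Total: 2 comparisons


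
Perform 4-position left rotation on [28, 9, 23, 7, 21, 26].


Left rotate by 4: [21, 26, 28, 9, 23, 7]


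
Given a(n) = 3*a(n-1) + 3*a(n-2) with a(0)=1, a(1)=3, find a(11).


Build bottom-up:
...a(9)=133893, a(10)=507627, a(11)=3*507627+3*133893=1924560


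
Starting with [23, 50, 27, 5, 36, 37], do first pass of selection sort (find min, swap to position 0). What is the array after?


After one pass: [5, 50, 27, 23, 36, 37]


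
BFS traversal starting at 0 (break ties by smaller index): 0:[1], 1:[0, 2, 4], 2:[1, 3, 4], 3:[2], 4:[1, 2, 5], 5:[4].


BFS queue: start with [0]
Visit order: [0, 1, 2, 4, 3, 5]


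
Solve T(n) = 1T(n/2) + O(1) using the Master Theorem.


a=1, b=2, c=0. log_2(1)=0 = c=0. Case 2: O(n^c log n) = O(log n)
Complexity: O(log n)


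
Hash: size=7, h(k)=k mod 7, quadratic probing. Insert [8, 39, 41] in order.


Insertions: 8->slot 1; 39->slot 4; 41->slot 6
Table: [None, 8, None, None, 39, None, 41]


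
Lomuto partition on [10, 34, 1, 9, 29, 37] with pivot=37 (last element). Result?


Elements <= 37 go left of pivot.
Result: [10, 34, 1, 9, 29, 37], pivot at index 5


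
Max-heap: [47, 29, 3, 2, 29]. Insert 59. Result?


Append 59: [47, 29, 3, 2, 29, 59]
Bubble up: swap idx 5(59) with idx 2(3); swap idx 2(59) with idx 0(47)
Result: [59, 29, 47, 2, 29, 3]


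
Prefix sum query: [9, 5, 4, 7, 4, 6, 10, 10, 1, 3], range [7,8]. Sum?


Prefix sums: [0, 9, 14, 18, 25, 29, 35, 45, 55, 56, 59]
Sum[7..8] = prefix[9] - prefix[7] = 56 - 45 = 11


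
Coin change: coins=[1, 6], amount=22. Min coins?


dp[0]=0; dp[i]=1+min(dp[i-c] for c in coins)
...dp[17]=7, dp[18]=3, dp[19]=4, dp[20]=5, dp[21]=6, dp[22]=7
Minimum coins for 22 = 7


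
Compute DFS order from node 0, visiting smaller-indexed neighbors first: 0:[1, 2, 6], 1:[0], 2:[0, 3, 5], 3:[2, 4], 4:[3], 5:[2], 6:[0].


DFS stack-based: start with [0]
Visit order: [0, 1, 2, 3, 4, 5, 6]


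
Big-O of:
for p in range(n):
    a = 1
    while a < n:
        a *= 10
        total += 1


Per nesting level: O(n) * O(log n) = O(n log n)
Complexity: O(n log n)


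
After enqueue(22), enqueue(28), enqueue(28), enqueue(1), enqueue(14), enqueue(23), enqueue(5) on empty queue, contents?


enqueue(22) -> [22]
enqueue(28) -> [22, 28]
enqueue(28) -> [22, 28, 28]
enqueue(1) -> [22, 28, 28, 1]
enqueue(14) -> [22, 28, 28, 1, 14]
enqueue(23) -> [22, 28, 28, 1, 14, 23]
enqueue(5) -> [22, 28, 28, 1, 14, 23, 5]
Final queue (front to back): [22, 28, 28, 1, 14, 23, 5]


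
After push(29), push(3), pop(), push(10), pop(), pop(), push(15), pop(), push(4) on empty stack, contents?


push(29) -> [29]
push(3) -> [29, 3]
pop() returns 3 -> [29]
push(10) -> [29, 10]
pop() returns 10 -> [29]
pop() returns 29 -> []
push(15) -> [15]
pop() returns 15 -> []
push(4) -> [4]
Final stack (bottom to top): [4]


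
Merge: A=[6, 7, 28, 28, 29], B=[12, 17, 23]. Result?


Compare heads, take smaller each step.
Merged: [6, 7, 12, 17, 23, 28, 28, 29]


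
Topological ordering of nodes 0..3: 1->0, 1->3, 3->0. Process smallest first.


Kahn's algorithm, process smallest node first
Order: [1, 2, 3, 0]


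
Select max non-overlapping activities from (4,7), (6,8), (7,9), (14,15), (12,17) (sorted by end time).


Greedy: pick earliest-ending, then skip overlaps.
Selected (3 activities): [(4, 7), (7, 9), (14, 15)]


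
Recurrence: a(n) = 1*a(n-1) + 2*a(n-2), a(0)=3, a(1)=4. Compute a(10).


Build bottom-up:
...a(8)=598, a(9)=1194, a(10)=1*1194+2*598=2390


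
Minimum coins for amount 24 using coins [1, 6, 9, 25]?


dp[0]=0; dp[i]=1+min(dp[i-c] for c in coins)
...dp[19]=3, dp[20]=4, dp[21]=3, dp[22]=4, dp[23]=5, dp[24]=3
Minimum coins for 24 = 3


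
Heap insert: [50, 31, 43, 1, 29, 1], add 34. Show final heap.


Append 34: [50, 31, 43, 1, 29, 1, 34]
Bubble up: no swaps needed
Result: [50, 31, 43, 1, 29, 1, 34]


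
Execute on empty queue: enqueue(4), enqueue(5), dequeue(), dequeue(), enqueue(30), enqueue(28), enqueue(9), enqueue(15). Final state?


enqueue(4) -> [4]
enqueue(5) -> [4, 5]
dequeue() returns 4 -> [5]
dequeue() returns 5 -> []
enqueue(30) -> [30]
enqueue(28) -> [30, 28]
enqueue(9) -> [30, 28, 9]
enqueue(15) -> [30, 28, 9, 15]
Final queue (front to back): [30, 28, 9, 15]


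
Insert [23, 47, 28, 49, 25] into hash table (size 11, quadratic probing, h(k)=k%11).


Insertions: 23->slot 1; 47->slot 3; 28->slot 6; 49->slot 5; 25->slot 4
Table: [None, 23, None, 47, 25, 49, 28, None, None, None, None]


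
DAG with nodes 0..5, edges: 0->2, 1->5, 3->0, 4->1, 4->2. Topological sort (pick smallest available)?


Kahn's algorithm, process smallest node first
Order: [3, 0, 4, 1, 2, 5]


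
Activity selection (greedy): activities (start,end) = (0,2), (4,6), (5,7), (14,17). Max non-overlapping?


Greedy: pick earliest-ending, then skip overlaps.
Selected (3 activities): [(0, 2), (4, 6), (14, 17)]


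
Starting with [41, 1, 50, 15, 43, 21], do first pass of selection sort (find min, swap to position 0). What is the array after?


After one pass: [1, 41, 50, 15, 43, 21]


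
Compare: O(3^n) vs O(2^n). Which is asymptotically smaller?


exponential grows slower than exponential (base 3)
O(2^n) is asymptotically smaller; O(3^n) grows faster


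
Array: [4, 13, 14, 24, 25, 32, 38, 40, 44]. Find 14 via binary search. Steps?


Search for 14:
[0,8] mid=4 arr[4]=25
[0,3] mid=1 arr[1]=13
[2,3] mid=2 arr[2]=14
Total: 3 comparisons


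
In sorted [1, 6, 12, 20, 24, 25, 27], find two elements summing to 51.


Two pointers: lo=0, hi=6
Found pair: (24, 27) summing to 51


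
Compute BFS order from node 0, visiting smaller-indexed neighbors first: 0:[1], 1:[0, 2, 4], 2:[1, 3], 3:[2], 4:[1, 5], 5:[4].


BFS queue: start with [0]
Visit order: [0, 1, 2, 4, 3, 5]


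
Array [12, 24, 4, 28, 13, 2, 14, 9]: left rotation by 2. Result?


Left rotate by 2: [4, 28, 13, 2, 14, 9, 12, 24]


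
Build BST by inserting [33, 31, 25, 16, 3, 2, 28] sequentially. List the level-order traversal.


Root = 33; build tree by BST insertion.
Level-Order traversal: [33, 31, 25, 16, 28, 3, 2]


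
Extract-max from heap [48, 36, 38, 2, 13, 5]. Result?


Max = 48
Replace root with last, heapify down
Resulting heap: [38, 36, 5, 2, 13]


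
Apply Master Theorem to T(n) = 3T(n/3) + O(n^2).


a=3, b=3, c=2. log_3(3)=1 < c=2. Case 3: O(n^c) = O(n^2)
Complexity: O(n^2)


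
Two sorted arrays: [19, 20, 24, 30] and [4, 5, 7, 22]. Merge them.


Compare heads, take smaller each step.
Merged: [4, 5, 7, 19, 20, 22, 24, 30]


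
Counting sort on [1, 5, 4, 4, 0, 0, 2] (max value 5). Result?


Count array: [2, 1, 1, 0, 2, 1]
Reconstruct: [0, 0, 1, 2, 4, 4, 5]


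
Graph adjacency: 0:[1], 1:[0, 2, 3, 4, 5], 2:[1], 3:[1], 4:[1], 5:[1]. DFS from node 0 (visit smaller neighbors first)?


DFS stack-based: start with [0]
Visit order: [0, 1, 2, 3, 4, 5]


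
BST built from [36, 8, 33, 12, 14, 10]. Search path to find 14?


BST root = 36
Search for 14: compare at each node
Path: [36, 8, 33, 12, 14]


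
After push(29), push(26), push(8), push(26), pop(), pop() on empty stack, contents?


push(29) -> [29]
push(26) -> [29, 26]
push(8) -> [29, 26, 8]
push(26) -> [29, 26, 8, 26]
pop() returns 26 -> [29, 26, 8]
pop() returns 8 -> [29, 26]
Final stack (bottom to top): [29, 26]


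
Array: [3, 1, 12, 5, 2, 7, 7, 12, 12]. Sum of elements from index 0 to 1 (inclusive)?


Prefix sums: [0, 3, 4, 16, 21, 23, 30, 37, 49, 61]
Sum[0..1] = prefix[2] - prefix[0] = 4 - 0 = 4


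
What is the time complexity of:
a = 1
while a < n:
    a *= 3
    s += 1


Per nesting level: O(log n) = O(log n)
Complexity: O(log n)


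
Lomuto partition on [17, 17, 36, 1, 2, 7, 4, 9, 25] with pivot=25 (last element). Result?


Elements <= 25 go left of pivot.
Result: [17, 17, 1, 2, 7, 4, 9, 25, 36], pivot at index 7


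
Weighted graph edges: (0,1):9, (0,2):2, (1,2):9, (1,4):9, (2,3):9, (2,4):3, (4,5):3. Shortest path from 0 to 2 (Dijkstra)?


Dijkstra from 0:
Distances: {0: 0, 1: 9, 2: 2, 3: 11, 4: 5, 5: 8}
Shortest distance to 2 = 2, path = [0, 2]


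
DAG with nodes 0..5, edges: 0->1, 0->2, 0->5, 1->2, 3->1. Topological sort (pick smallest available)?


Kahn's algorithm, process smallest node first
Order: [0, 3, 1, 2, 4, 5]


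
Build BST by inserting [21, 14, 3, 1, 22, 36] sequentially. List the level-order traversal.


Root = 21; build tree by BST insertion.
Level-Order traversal: [21, 14, 22, 3, 36, 1]


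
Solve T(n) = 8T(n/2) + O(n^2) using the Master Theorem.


a=8, b=2, c=2. log_2(8)=3 > c=2. Case 1: O(n^log_b(a)) = O(n^3)
Complexity: O(n^3)


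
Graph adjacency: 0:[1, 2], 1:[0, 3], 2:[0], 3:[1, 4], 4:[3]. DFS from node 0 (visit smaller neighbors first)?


DFS stack-based: start with [0]
Visit order: [0, 1, 3, 4, 2]


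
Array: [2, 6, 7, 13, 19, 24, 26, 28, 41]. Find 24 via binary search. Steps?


Search for 24:
[0,8] mid=4 arr[4]=19
[5,8] mid=6 arr[6]=26
[5,5] mid=5 arr[5]=24
Total: 3 comparisons


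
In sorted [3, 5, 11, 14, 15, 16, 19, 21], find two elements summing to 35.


Two pointers: lo=0, hi=7
Found pair: (14, 21) summing to 35
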